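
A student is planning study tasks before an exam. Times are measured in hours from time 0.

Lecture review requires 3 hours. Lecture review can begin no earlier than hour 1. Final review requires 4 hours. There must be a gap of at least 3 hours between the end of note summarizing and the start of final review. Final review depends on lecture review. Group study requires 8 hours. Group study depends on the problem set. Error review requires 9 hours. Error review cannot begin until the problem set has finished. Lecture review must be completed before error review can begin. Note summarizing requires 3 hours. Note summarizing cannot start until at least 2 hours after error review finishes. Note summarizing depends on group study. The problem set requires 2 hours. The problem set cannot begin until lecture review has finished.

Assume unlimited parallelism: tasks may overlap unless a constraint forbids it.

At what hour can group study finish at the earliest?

14

Lecture review waits on its own release at hour 1, so it starts at hour 1 and finishes at 1 + 3 = hour 4.
After lecture review (finishes hour 4), the problem set can start at hour 4 and finishes at hour 6.
Group study waits on the problem set (finishes hour 6), so it starts at hour 6 and finishes at 6 + 8 = hour 14.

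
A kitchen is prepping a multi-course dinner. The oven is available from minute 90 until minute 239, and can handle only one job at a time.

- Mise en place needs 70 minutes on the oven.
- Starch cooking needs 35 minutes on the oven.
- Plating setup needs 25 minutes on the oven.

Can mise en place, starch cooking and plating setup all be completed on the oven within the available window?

Yes

The oven window is 239 − 90 = 149 minutes.
Running back to back, the jobs need 70 + 35 + 25 = 130 minutes on the oven.
Since 130 ≤ 149, they fit within the window.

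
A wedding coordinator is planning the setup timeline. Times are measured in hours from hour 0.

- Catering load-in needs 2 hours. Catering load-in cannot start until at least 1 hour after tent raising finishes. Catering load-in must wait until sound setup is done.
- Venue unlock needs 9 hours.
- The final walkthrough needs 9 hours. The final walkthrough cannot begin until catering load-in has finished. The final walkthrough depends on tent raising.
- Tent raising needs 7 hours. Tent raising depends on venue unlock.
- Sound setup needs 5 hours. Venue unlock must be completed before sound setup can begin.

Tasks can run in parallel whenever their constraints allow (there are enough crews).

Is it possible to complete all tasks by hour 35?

Venue unlock can start immediately at hour 0; it finishes at hour 9.
After venue unlock (finishes hour 9), sound setup can start at hour 9 and finishes at hour 14.
After venue unlock (finishes hour 9), tent raising can start at hour 9 and finishes at hour 16.
Catering load-in cannot start until tent raising (finishes hour 16, plus 1-hour gap → hour 17); sound setup (finishes hour 14). The controlling bound is hour 17, so catering load-in finishes at 17 + 2 = hour 19.
For the final walkthrough: catering load-in (finishes hour 19); tent raising (finishes hour 16). Taking the maximum gives a start of hour 19, and it finishes at 19 + 9 = hour 28.
Every task is finished by hour 28, which is no later than the deadline of 35, so the schedule is feasible.

Yes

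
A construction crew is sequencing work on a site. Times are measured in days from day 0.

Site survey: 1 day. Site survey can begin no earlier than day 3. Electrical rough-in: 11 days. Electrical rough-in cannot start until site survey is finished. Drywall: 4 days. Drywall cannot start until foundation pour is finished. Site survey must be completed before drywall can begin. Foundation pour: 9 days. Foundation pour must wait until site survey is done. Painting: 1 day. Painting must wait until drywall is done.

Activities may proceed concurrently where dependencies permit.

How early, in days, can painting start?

17

After its own release at day 3, site survey can start at day 3 and finishes at day 4.
After site survey (finishes day 4), foundation pour can start at day 4 and finishes at day 13.
Drywall needs all of foundation pour (finishes day 13); site survey (finishes day 4). That puts its earliest start at day 13; it finishes at 13 + 4 = day 17.
Painting waits on drywall (finishes day 17), so the earliest it can start is day 17.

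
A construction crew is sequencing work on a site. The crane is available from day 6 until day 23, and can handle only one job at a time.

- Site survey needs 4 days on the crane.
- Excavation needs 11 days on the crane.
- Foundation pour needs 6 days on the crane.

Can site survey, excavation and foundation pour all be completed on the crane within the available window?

No

The crane window is 23 − 6 = 17 days.
Running back to back, the jobs need 4 + 11 + 6 = 21 days on the crane.
Since 21 > 17, they cannot all fit.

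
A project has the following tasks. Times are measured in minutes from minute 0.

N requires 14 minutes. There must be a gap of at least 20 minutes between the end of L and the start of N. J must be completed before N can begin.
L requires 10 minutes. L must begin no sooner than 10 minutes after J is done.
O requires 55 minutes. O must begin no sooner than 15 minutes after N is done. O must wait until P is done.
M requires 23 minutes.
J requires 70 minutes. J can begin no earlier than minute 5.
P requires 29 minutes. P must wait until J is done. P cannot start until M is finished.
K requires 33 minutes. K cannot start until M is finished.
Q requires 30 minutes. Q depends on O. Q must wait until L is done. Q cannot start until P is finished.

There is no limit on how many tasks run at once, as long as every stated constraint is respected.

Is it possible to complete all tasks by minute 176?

No

M can start immediately at minute 0; it finishes at minute 23.
K waits on M (finishes minute 23), so it starts at minute 23 and finishes at 23 + 33 = minute 56.
After its own release at minute 5, J can start at minute 5 and finishes at minute 75.
For P: J (finishes minute 75); M (finishes minute 23). Taking the maximum gives a start of minute 75, and it finishes at 75 + 29 = minute 104.
L waits on J (finishes minute 75, plus 10-minute gap → minute 85), so it starts at minute 85 and finishes at 85 + 10 = minute 95.
For N: L (finishes minute 95, plus 20-minute gap → minute 115); J (finishes minute 75). Taking the maximum gives a start of minute 115, and it finishes at 115 + 14 = minute 129.
O cannot start until N (finishes minute 129, plus 15-minute gap → minute 144); P (finishes minute 104). The controlling bound is minute 144, so O finishes at 144 + 55 = minute 199.
Q has to wait for O (finishes minute 199); L (finishes minute 95); P (finishes minute 104). The latest of these is minute 199, so Q runs minute 199 to 199 + 30 = minute 229.
The earliest everything can be done is minute 229, which is after the deadline of 176, so it is not possible.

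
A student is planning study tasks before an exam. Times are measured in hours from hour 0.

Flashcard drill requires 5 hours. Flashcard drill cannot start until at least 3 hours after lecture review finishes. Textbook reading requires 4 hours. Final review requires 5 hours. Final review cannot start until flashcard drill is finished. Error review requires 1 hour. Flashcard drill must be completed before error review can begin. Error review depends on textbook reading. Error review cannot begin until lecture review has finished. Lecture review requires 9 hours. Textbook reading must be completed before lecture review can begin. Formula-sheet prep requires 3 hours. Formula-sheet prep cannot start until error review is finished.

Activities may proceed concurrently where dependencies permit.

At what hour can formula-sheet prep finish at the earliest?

Textbook reading has no prerequisites, so it starts at hour 0 and finishes at hour 4.
After textbook reading (finishes hour 4), lecture review can start at hour 4 and finishes at hour 13.
Flashcard drill waits on lecture review (finishes hour 13, plus 3-hour gap → hour 16), so it starts at hour 16 and finishes at 16 + 5 = hour 21.
Error review has to wait for flashcard drill (finishes hour 21); textbook reading (finishes hour 4); lecture review (finishes hour 13). The latest of these is hour 21, so error review runs hour 21 to 21 + 1 = hour 22.
Formula-sheet prep waits on error review (finishes hour 22), so it starts at hour 22 and finishes at 22 + 3 = hour 25.

25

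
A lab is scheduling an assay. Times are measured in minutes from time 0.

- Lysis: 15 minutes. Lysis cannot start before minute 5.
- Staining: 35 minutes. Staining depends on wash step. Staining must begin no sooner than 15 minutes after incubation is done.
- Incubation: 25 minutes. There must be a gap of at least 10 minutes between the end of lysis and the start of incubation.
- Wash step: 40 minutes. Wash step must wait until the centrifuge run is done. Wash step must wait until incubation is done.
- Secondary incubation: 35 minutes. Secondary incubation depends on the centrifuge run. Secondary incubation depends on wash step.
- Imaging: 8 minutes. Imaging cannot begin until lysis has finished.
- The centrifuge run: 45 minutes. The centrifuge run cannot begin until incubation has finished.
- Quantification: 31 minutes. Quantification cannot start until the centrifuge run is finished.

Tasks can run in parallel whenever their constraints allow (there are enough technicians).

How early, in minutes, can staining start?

140

Lysis cannot begin until its own release at minute 5. It runs from minute 5 to 5 + 15 = minute 20.
Incubation cannot begin until lysis (finishes minute 20, plus 10-minute gap → minute 30). It runs from minute 30 to 30 + 25 = minute 55.
After incubation (finishes minute 55), the centrifuge run can start at minute 55 and finishes at minute 100.
For wash step: the centrifuge run (finishes minute 100); incubation (finishes minute 55). Taking the maximum gives a start of minute 100, and it finishes at 100 + 40 = minute 140.
Staining waits on wash step (finishes minute 140); incubation (finishes minute 55, plus 15-minute gap → minute 70). The latest of these is minute 140, which is the earliest staining can start.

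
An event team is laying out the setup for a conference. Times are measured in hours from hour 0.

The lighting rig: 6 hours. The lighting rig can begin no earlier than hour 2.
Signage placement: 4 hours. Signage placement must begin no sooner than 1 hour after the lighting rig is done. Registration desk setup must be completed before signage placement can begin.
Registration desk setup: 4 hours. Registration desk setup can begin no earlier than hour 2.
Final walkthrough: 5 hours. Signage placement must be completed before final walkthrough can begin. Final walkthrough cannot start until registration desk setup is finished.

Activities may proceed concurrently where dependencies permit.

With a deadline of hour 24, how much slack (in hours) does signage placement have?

6

Registration desk setup cannot begin until its own release at hour 2. It runs from hour 2 to 2 + 4 = hour 6.
After its own release at hour 2, the lighting rig can start at hour 2 and finishes at hour 8.
For signage placement: the lighting rig (finishes hour 8, plus 1-hour gap → hour 9); registration desk setup (finishes hour 6). Taking the maximum gives a start of hour 9, and it finishes at 9 + 4 = hour 13.

Working backward from the deadline:
Final walkthrough must finish by hour 24; it takes 5 hours, so it must start by 24 − 5 = hour 19.
Signage placement has to be done before final walkthrough (must start by hour 19). That means finishing by hour 19, i.e. starting by 19 − 4 = hour 15.
So signage placement can start as early as hour 9 and as late as hour 15, giving 15 − 9 = 6 hours of slack.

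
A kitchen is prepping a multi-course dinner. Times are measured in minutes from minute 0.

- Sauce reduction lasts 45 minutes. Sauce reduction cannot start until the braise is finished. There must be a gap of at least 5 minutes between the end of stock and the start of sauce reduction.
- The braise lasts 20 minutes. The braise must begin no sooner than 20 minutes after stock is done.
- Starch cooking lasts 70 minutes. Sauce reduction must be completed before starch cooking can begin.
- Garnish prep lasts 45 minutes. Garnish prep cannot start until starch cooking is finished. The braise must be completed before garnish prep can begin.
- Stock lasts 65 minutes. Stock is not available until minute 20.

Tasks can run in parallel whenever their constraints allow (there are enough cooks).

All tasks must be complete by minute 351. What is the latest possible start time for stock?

To finish by minute 351, garnish prep (duration 45) must start no later than minute 306.
Starch cooking must finish before garnish prep (must start by minute 306). With a 70-minute duration, starch cooking must start by 306 − 70 = minute 236.
Sauce reduction must finish before starch cooking (must start by minute 236). With a 45-minute duration, sauce reduction must start by 236 − 45 = minute 191.
The braise has several dependents: sauce reduction (must start by minute 191); garnish prep (must start by minute 306). The earliest of those limits is minute 191, so the braise must start by 191 − 20 = minute 171.
Stock must finish in time for the braise (must start by minute 171, minus 20-minute gap → minute 151); sauce reduction (must start by minute 191, minus 5-minute gap → minute 186). The tightest is minute 151, so stock must start by 151 − 65 = minute 86.

86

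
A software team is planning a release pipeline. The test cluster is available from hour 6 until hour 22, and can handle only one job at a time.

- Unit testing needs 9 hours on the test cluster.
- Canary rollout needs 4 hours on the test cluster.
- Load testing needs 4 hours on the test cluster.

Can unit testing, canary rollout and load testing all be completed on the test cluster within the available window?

No

The test cluster window is 22 − 6 = 16 hours.
Running back to back, the jobs need 9 + 4 + 4 = 17 hours on the test cluster.
Since 17 > 16, they cannot all fit.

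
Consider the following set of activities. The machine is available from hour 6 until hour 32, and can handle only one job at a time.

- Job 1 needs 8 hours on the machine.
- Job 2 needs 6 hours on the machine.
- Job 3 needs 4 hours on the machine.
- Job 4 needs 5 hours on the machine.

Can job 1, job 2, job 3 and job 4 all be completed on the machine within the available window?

The machine window is 32 − 6 = 26 hours.
Running back to back, the jobs need 8 + 6 + 4 + 5 = 23 hours on the machine.
Since 23 ≤ 26, they fit within the window.

Yes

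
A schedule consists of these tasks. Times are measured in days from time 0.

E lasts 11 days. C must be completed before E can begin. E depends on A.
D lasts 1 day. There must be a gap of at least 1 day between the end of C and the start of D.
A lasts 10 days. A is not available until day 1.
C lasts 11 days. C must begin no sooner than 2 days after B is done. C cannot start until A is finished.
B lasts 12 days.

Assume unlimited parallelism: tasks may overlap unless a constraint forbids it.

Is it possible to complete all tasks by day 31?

B has no prerequisites, so it starts at day 0 and finishes at day 12.
A waits on its own release at day 1, so it starts at day 1 and finishes at 1 + 10 = day 11.
For C: B (finishes day 12, plus 2-day gap → day 14); A (finishes day 11). Taking the maximum gives a start of day 14, and it finishes at 14 + 11 = day 25.
E needs all of C (finishes day 25); A (finishes day 11). That puts its earliest start at day 25; it finishes at 25 + 11 = day 36.
D waits on C (finishes day 25, plus 1-day gap → day 26), so it starts at day 26 and finishes at 26 + 1 = day 27.
The earliest everything can be done is day 36, which is after the deadline of 31, so it is not possible.

No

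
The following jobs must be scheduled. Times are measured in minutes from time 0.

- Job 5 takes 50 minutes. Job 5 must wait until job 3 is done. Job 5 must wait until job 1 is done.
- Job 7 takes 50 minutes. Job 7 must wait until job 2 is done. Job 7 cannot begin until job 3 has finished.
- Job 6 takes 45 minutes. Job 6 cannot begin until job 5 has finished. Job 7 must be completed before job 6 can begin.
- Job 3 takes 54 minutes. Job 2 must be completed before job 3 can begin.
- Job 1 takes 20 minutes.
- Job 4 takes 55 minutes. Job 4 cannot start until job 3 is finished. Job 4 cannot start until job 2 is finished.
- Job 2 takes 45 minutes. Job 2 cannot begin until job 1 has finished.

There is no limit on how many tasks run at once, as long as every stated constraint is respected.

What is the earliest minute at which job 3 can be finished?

Nothing blocks job 1, so it runs from minute 0 to minute 20.
Job 2 cannot begin until job 1 (finishes minute 20). It runs from minute 20 to 20 + 45 = minute 65.
Job 3 waits on job 2 (finishes minute 65), so it starts at minute 65 and finishes at 65 + 54 = minute 119.

119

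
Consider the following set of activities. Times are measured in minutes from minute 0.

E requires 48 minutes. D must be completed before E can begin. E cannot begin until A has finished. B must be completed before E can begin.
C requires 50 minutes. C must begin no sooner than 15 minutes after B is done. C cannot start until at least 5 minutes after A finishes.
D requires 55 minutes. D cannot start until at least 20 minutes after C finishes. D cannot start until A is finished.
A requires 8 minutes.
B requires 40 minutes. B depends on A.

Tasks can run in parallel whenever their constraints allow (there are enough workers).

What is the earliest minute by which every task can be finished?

236

Nothing blocks A, so it runs from minute 0 to minute 8.
B cannot begin until A (finishes minute 8). It runs from minute 8 to 8 + 40 = minute 48.
C needs all of B (finishes minute 48, plus 15-minute gap → minute 63); A (finishes minute 8, plus 5-minute gap → minute 13). That puts its earliest start at minute 63; it finishes at 63 + 50 = minute 113.
D has to wait for C (finishes minute 113, plus 20-minute gap → minute 133); A (finishes minute 8). The latest of these is minute 133, so D runs minute 133 to 133 + 55 = minute 188.
E has to wait for D (finishes minute 188); A (finishes minute 8); B (finishes minute 48). The latest of these is minute 188, so E runs minute 188 to 188 + 48 = minute 236.
All tasks are finished once the last one completes. Finish times: A at 8, B at 48, C at 113, D at 188, E at 236. The latest is minute 236.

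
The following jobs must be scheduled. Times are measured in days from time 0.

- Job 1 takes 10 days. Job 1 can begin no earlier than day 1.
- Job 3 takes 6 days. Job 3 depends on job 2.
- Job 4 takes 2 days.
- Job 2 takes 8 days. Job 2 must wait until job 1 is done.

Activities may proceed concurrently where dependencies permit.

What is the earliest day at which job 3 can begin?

Job 1 waits on its own release at day 1, so it starts at day 1 and finishes at 1 + 10 = day 11.
After job 1 (finishes day 11), job 2 can start at day 11 and finishes at day 19.
Job 3 waits on job 2 (finishes day 19), so the earliest it can start is day 19.

19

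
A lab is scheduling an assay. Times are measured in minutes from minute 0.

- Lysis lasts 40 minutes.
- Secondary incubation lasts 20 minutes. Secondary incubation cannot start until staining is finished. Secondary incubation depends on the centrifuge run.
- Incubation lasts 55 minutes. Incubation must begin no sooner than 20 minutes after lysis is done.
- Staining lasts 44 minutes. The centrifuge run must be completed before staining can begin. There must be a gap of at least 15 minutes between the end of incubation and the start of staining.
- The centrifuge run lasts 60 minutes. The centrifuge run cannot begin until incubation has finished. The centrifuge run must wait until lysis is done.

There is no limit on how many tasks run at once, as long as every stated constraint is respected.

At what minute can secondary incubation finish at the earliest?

Nothing blocks lysis, so it runs from minute 0 to minute 40.
After lysis (finishes minute 40, plus 20-minute gap → minute 60), incubation can start at minute 60 and finishes at minute 115.
The centrifuge run has to wait for incubation (finishes minute 115); lysis (finishes minute 40). The latest of these is minute 115, so the centrifuge run runs minute 115 to 115 + 60 = minute 175.
Staining has to wait for the centrifuge run (finishes minute 175); incubation (finishes minute 115, plus 15-minute gap → minute 130). The latest of these is minute 175, so staining runs minute 175 to 175 + 44 = minute 219.
Secondary incubation needs all of staining (finishes minute 219); the centrifuge run (finishes minute 175). That puts its earliest start at minute 219; it finishes at 219 + 20 = minute 239.

239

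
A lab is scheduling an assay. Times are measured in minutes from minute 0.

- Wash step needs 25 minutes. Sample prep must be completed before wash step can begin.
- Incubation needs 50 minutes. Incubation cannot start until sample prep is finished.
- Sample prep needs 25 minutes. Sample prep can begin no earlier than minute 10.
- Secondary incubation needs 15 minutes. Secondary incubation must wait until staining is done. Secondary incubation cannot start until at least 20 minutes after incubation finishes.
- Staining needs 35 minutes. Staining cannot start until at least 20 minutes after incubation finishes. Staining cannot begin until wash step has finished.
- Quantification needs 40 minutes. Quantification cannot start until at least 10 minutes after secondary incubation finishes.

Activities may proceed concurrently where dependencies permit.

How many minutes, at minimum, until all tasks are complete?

Sample prep waits on its own release at minute 10, so it starts at minute 10 and finishes at 10 + 25 = minute 35.
Wash step cannot begin until sample prep (finishes minute 35). It runs from minute 35 to 35 + 25 = minute 60.
After sample prep (finishes minute 35), incubation can start at minute 35 and finishes at minute 85.
Staining needs all of incubation (finishes minute 85, plus 20-minute gap → minute 105); wash step (finishes minute 60). That puts its earliest start at minute 105; it finishes at 105 + 35 = minute 140.
Secondary incubation has to wait for staining (finishes minute 140); incubation (finishes minute 85, plus 20-minute gap → minute 105). The latest of these is minute 140, so secondary incubation runs minute 140 to 140 + 15 = minute 155.
Quantification cannot begin until secondary incubation (finishes minute 155, plus 10-minute gap → minute 165). It runs from minute 165 to 165 + 40 = minute 205.
All tasks are finished once the last one completes. Finish times: Sample prep at 35, Incubation at 85, Wash step at 60, Staining at 140, Secondary incubation at 155, Quantification at 205. The latest is minute 205.

205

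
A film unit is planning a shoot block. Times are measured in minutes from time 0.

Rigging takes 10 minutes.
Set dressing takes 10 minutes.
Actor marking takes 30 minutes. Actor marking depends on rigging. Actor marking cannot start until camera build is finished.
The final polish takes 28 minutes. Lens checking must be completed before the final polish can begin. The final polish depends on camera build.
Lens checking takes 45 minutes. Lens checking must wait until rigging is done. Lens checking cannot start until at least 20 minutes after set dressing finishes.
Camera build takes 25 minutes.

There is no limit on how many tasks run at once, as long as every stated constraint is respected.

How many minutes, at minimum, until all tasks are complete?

Camera build has no prerequisites, so it starts at minute 0 and finishes at minute 25.
Set dressing can start immediately at minute 0; it finishes at minute 10.
Rigging has no prerequisites, so it starts at minute 0 and finishes at minute 10.
For actor marking: rigging (finishes minute 10); camera build (finishes minute 25). Taking the maximum gives a start of minute 25, and it finishes at 25 + 30 = minute 55.
Lens checking cannot start until rigging (finishes minute 10); set dressing (finishes minute 10, plus 20-minute gap → minute 30). The controlling bound is minute 30, so lens checking finishes at 30 + 45 = minute 75.
The final polish cannot start until lens checking (finishes minute 75); camera build (finishes minute 25). The controlling bound is minute 75, so the final polish finishes at 75 + 28 = minute 103.
All tasks are finished once the last one completes. Finish times: Rigging at 10, Set dressing at 10, Camera build at 25, Lens checking at 75, Actor marking at 55, The final polish at 103. The latest is minute 103.

103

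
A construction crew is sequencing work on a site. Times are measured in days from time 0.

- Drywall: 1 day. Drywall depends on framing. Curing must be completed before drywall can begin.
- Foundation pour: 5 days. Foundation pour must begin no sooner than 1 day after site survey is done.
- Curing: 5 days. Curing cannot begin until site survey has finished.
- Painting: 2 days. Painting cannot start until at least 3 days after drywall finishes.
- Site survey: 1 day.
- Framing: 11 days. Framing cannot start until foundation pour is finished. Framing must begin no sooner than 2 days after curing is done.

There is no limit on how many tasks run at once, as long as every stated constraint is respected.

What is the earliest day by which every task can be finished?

Site survey can start immediately at day 0; it finishes at day 1.
Curing cannot begin until site survey (finishes day 1). It runs from day 1 to 1 + 5 = day 6.
Foundation pour cannot begin until site survey (finishes day 1, plus 1-day gap → day 2). It runs from day 2 to 2 + 5 = day 7.
Framing needs all of foundation pour (finishes day 7); curing (finishes day 6, plus 2-day gap → day 8). That puts its earliest start at day 8; it finishes at 8 + 11 = day 19.
Drywall has to wait for framing (finishes day 19); curing (finishes day 6). The latest of these is day 19, so drywall runs day 19 to 19 + 1 = day 20.
Painting waits on drywall (finishes day 20, plus 3-day gap → day 23), so it starts at day 23 and finishes at 23 + 2 = day 25.
All tasks are finished once the last one completes. Finish times: Site survey at 1, Foundation pour at 7, Curing at 6, Framing at 19, Drywall at 20, Painting at 25. The latest is day 25.

25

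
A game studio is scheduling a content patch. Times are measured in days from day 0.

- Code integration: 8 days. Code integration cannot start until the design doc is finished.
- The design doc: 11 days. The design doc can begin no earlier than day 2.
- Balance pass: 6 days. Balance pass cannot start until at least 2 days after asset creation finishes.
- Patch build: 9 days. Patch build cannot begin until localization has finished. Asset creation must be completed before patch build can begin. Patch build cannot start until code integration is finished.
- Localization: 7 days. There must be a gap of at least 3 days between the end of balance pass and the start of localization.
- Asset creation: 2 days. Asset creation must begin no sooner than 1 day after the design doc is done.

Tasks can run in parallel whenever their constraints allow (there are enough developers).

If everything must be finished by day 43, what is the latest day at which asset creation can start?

Nothing follows patch build; the deadline of day 43 is its only limit. It must start by 43 − 9 = day 34.
Localization must finish before patch build (must start by day 34). With a 7-day duration, localization must start by 34 − 7 = day 27.
Balance pass has to be done before localization (must start by day 27, minus 3-day gap → day 24). That means finishing by day 24, i.e. starting by 24 − 6 = day 18.
Asset creation has several dependents: balance pass (must start by day 18, minus 2-day gap → day 16); patch build (must start by day 34). The earliest of those limits is day 16, so asset creation must start by 16 − 2 = day 14.

14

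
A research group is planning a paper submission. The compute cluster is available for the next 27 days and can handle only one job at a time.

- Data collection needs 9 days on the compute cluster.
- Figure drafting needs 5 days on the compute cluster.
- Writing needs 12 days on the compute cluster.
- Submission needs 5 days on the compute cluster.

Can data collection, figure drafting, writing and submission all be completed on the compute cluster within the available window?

Running back to back, the jobs need 9 + 5 + 12 + 5 = 31 days on the compute cluster.
Since 31 > 27, they cannot all fit.

No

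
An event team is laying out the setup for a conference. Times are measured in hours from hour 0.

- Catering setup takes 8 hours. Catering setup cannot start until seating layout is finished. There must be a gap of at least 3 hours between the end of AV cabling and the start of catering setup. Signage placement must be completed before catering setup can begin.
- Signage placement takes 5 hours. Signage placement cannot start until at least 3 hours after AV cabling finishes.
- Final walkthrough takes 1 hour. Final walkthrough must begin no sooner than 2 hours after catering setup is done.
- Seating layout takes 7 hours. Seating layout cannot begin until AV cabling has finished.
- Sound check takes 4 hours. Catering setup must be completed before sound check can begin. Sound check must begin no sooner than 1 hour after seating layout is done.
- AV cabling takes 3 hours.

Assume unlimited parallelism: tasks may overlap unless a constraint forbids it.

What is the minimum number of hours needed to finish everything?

AV cabling can start immediately at hour 0; it finishes at hour 3.
After AV cabling (finishes hour 3, plus 3-hour gap → hour 6), signage placement can start at hour 6 and finishes at hour 11.
Seating layout waits on AV cabling (finishes hour 3), so it starts at hour 3 and finishes at 3 + 7 = hour 10.
For catering setup: seating layout (finishes hour 10); AV cabling (finishes hour 3, plus 3-hour gap → hour 6); signage placement (finishes hour 11). Taking the maximum gives a start of hour 11, and it finishes at 11 + 8 = hour 19.
After catering setup (finishes hour 19, plus 2-hour gap → hour 21), final walkthrough can start at hour 21 and finishes at hour 22.
Sound check has to wait for catering setup (finishes hour 19); seating layout (finishes hour 10, plus 1-hour gap → hour 11). The latest of these is hour 19, so sound check runs hour 19 to 19 + 4 = hour 23.
All tasks are finished once the last one completes. Finish times: AV cabling at 3, Seating layout at 10, Signage placement at 11, Catering setup at 19, Sound check at 23, Final walkthrough at 22. The latest is hour 23.

23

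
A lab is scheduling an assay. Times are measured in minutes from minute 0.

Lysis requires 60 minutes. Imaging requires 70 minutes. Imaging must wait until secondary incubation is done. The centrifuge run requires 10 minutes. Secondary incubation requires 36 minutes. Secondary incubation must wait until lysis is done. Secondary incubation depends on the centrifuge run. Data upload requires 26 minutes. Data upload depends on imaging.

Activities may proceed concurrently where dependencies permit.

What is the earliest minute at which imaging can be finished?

The centrifuge run has no prerequisites, so it starts at minute 0 and finishes at minute 10.
Lysis can start immediately at minute 0; it finishes at minute 60.
For secondary incubation: lysis (finishes minute 60); the centrifuge run (finishes minute 10). Taking the maximum gives a start of minute 60, and it finishes at 60 + 36 = minute 96.
Imaging waits on secondary incubation (finishes minute 96), so it starts at minute 96 and finishes at 96 + 70 = minute 166.

166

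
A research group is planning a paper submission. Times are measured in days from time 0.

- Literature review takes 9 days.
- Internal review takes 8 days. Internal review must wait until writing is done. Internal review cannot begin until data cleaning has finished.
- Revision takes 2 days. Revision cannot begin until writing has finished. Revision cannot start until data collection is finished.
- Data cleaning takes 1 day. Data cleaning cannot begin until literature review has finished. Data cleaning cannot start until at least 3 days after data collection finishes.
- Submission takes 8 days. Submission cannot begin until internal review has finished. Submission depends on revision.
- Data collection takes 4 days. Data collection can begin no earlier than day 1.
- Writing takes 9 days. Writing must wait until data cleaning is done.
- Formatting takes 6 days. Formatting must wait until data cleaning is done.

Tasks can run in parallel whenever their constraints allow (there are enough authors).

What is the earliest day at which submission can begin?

27

Data collection cannot begin until its own release at day 1. It runs from day 1 to 1 + 4 = day 5.
Literature review can start immediately at day 0; it finishes at day 9.
Data cleaning has to wait for literature review (finishes day 9); data collection (finishes day 5, plus 3-day gap → day 8). The latest of these is day 9, so data cleaning runs day 9 to 9 + 1 = day 10.
Writing cannot begin until data cleaning (finishes day 10). It runs from day 10 to 10 + 9 = day 19.
Revision needs all of writing (finishes day 19); data collection (finishes day 5). That puts its earliest start at day 19; it finishes at 19 + 2 = day 21.
Internal review has to wait for writing (finishes day 19); data cleaning (finishes day 10). The latest of these is day 19, so internal review runs day 19 to 19 + 8 = day 27.
Submission waits on internal review (finishes day 27); revision (finishes day 21). The latest of these is day 27, which is the earliest submission can start.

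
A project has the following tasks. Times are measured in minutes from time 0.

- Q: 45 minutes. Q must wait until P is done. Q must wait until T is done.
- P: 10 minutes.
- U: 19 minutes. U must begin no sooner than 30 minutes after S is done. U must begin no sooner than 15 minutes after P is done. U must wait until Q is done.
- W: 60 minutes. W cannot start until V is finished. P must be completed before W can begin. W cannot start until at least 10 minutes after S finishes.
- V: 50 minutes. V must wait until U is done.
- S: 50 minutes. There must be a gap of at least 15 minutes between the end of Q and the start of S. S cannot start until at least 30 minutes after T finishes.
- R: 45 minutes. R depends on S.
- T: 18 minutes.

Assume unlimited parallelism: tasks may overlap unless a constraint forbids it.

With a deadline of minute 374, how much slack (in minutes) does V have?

87

T can start immediately at minute 0; it finishes at minute 18.
Nothing blocks P, so it runs from minute 0 to minute 10.
Q needs all of P (finishes minute 10); T (finishes minute 18). That puts its earliest start at minute 18; it finishes at 18 + 45 = minute 63.
For S: Q (finishes minute 63, plus 15-minute gap → minute 78); T (finishes minute 18, plus 30-minute gap → minute 48). Taking the maximum gives a start of minute 78, and it finishes at 78 + 50 = minute 128.
U needs all of S (finishes minute 128, plus 30-minute gap → minute 158); P (finishes minute 10, plus 15-minute gap → minute 25); Q (finishes minute 63). That puts its earliest start at minute 158; it finishes at 158 + 19 = minute 177.
V waits on U (finishes minute 177), so it starts at minute 177 and finishes at 177 + 50 = minute 227.

Working backward from the deadline:
To finish by minute 374, W (duration 60) must start no later than minute 314.
V must finish before W (must start by minute 314). With a 50-minute duration, V must start by 314 − 50 = minute 264.
So V can start as early as minute 177 and as late as minute 264, giving 264 − 177 = 87 minutes of slack.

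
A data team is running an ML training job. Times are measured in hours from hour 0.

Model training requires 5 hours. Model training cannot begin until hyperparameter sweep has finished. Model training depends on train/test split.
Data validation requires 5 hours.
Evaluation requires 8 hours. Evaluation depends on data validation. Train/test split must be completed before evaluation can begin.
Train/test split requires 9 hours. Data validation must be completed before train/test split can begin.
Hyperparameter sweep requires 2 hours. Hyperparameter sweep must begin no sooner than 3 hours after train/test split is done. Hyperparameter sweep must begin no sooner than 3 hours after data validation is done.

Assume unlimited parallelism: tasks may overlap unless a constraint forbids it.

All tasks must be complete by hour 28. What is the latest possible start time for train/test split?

9

Model training must finish by hour 28; it takes 5 hours, so it must start by 28 − 5 = hour 23.
Since model training (must start by hour 23) depends on it, hyperparameter sweep must finish by hour 23. Backing off its 2-hour duration gives a latest start of hour 21.
Evaluation has no dependents, so it just needs to finish by hour 28. Starting by 28 − 8 = hour 20 achieves that.
Train/test split must finish in time for hyperparameter sweep (must start by hour 21, minus 3-hour gap → hour 18); model training (must start by hour 23); evaluation (must start by hour 20). The tightest is hour 18, so train/test split must start by 18 − 9 = hour 9.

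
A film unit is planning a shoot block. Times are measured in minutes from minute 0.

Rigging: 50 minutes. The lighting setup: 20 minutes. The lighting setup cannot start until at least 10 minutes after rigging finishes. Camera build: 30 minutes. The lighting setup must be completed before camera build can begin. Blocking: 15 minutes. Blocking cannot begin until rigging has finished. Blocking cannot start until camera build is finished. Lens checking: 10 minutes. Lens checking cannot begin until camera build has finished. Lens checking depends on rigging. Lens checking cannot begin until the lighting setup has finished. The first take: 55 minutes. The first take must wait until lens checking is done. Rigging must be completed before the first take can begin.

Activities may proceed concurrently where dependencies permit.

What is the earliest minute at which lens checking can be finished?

120

Nothing blocks rigging, so it runs from minute 0 to minute 50.
The lighting setup cannot begin until rigging (finishes minute 50, plus 10-minute gap → minute 60). It runs from minute 60 to 60 + 20 = minute 80.
Camera build cannot begin until the lighting setup (finishes minute 80). It runs from minute 80 to 80 + 30 = minute 110.
Lens checking has to wait for camera build (finishes minute 110); rigging (finishes minute 50); the lighting setup (finishes minute 80). The latest of these is minute 110, so lens checking runs minute 110 to 110 + 10 = minute 120.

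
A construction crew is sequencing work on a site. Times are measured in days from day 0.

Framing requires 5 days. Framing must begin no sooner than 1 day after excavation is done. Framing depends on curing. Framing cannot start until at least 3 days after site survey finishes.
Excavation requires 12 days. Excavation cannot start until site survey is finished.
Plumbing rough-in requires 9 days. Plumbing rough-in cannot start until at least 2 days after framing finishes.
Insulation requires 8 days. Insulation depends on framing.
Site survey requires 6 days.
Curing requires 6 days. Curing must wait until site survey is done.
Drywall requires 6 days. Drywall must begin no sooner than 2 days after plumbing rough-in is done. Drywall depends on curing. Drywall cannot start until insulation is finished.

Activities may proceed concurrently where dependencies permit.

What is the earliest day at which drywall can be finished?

Site survey can start immediately at day 0; it finishes at day 6.
After site survey (finishes day 6), curing can start at day 6 and finishes at day 12.
Excavation cannot begin until site survey (finishes day 6). It runs from day 6 to 6 + 12 = day 18.
Framing needs all of excavation (finishes day 18, plus 1-day gap → day 19); curing (finishes day 12); site survey (finishes day 6, plus 3-day gap → day 9). That puts its earliest start at day 19; it finishes at 19 + 5 = day 24.
Insulation waits on framing (finishes day 24), so it starts at day 24 and finishes at 24 + 8 = day 32.
Plumbing rough-in cannot begin until framing (finishes day 24, plus 2-day gap → day 26). It runs from day 26 to 26 + 9 = day 35.
Drywall has to wait for plumbing rough-in (finishes day 35, plus 2-day gap → day 37); curing (finishes day 12); insulation (finishes day 32). The latest of these is day 37, so drywall runs day 37 to 37 + 6 = day 43.

43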